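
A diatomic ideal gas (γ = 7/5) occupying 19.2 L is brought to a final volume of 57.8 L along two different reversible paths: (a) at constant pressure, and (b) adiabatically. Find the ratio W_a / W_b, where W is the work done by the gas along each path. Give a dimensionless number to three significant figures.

Path (a) isobaric: W = P₁(V₂ − V₁) → W_a/(P₁V₁) = 2.01.
Path (b) adiabatic: W = P₁V₁(1 − (V₁/V₂)^(γ−1))/(γ−1) → W_b/(P₁V₁) = 0.8912.
W_a / W_b = 2.01 / 0.8912 = 2.256.

W_a / W_b ≈ 2.26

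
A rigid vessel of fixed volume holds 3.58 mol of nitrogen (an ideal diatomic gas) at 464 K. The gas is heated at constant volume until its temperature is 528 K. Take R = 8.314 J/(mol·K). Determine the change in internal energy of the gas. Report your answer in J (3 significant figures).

Constant volume ⇒ W = 0, so Q = ΔU = nCᵥΔT with Cᵥ = 5R/2 = 20.79 J/(mol·K).
ΔU = (3.58)(20.79)(528 − 464) = 4762 J.

ΔU ≈ 4760 J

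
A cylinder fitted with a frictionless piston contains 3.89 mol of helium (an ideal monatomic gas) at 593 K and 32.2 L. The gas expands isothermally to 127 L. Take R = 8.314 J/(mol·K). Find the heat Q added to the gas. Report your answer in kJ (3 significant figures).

Isothermal ⇒ ΔU = 0, so Q = W = nRT ln(V₂/V₁).
Q = (3.89)(8.314)(593) ln(127/32.2) = 19178 × 1.372 = 26317 J.

Q ≈ 26.3 kJ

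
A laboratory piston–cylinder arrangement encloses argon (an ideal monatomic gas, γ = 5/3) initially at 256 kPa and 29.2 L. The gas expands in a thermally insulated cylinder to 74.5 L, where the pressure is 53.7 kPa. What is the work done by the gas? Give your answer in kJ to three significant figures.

W ≈ 5.21 kJ

Adiabatic: W = (P₁V₁ − P₂V₂)/(γ − 1) with γ = 5/3.
P₁V₁ = 7475 J, P₂V₂ = 4001 J.
W = (7475 − 4001) / 0.6667 = 5212 J.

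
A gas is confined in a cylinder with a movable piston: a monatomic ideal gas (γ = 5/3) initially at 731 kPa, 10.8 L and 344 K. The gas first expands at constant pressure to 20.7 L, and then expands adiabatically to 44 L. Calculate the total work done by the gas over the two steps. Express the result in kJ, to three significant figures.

Step 1 (isobaric): W = PΔV = (731 kPa)(20.7 − 10.8 L) = 7237 J.
After step 1: P = 731 kPa, V = 20.7 L, T = 659.3 K.
Step 2 (adiabatic): W = (P₁V₁ − P₂V₂)/(γ−1) = (15132 − 9153)/0.667 = 8968 J.
W_total = 7237 + 8968 = 16205 J.

W_total ≈ 16.2 kJ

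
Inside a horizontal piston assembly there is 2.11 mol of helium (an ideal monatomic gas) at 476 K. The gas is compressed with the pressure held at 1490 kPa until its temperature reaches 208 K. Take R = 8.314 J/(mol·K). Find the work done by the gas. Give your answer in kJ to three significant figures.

Isobaric: W = P ΔV = nR ΔT.
W = (2.11)(8.314)(208 − 476) = -4701 J.

W ≈ -4.70 kJ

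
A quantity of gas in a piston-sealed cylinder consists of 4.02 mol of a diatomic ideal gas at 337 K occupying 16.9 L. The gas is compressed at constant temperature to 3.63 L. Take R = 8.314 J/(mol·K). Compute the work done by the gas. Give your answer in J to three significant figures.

Isothermal: W = nRT ln(V₂/V₁).
W = (4.02)(8.314)(337) × ln(3.63/16.9)
  = 11263 × -1.538
W_by_gas = -17324 J.

W ≈ -17300 J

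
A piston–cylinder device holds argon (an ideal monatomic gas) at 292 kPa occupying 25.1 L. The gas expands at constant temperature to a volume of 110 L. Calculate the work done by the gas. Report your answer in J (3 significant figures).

Isothermal: W = nRT ln(V₂/V₁) = P₁V₁ ln(V₂/V₁).
P₁V₁ = (292 kPa)(25.1 L) = 7329 J.
W = 7329 × ln(110/25.1) = 7329 × 1.478
W_by_gas = 10830 J.

W ≈ 10800 J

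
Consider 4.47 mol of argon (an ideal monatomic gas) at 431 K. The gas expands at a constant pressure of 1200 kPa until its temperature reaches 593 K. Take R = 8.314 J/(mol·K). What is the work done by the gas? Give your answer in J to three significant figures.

W ≈ 6020 J

Isobaric: W = P ΔV = nR ΔT.
W = (4.47)(8.314)(593 − 431) = 6020 J.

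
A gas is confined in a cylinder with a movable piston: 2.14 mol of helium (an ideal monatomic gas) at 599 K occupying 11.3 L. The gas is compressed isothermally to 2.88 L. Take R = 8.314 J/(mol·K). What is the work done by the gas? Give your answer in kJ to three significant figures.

Isothermal: W = nRT ln(V₂/V₁).
W = (2.14)(8.314)(599) × ln(2.88/11.3)
  = 10657 × -1.367
W_by_gas = -14569 J.

W ≈ -14.6 kJ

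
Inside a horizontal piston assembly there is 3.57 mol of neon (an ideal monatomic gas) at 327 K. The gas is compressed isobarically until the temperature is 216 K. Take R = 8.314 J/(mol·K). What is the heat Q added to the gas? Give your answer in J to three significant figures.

Isobaric: W = nRΔT = (3.57)(8.314)(-111) = -3295 J.
ΔU = nCᵥΔT with Cᵥ = 3R/2: ΔU = (3.57)(12.47)(-111) = -4942 J.
Q = ΔU + W = -4942 − 3295 = -8236 J.

Q ≈ -8240 J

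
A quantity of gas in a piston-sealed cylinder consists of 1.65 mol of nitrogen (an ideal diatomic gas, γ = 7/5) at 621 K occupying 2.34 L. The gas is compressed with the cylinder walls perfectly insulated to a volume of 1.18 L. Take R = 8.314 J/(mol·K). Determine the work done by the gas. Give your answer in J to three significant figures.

Adiabatic: TV^(γ−1) = const with γ = 7/5.
T₂ = T₁ (V₁/V₂)^(γ−1) = 621 × (2.34/1.18)^0.4 = 621 × 1.315 = 816.6 K.
W_by = nCᵥ(T₁ − T₂) = (1.65)(20.79)(621 − 816.6) = -6709 J.

W ≈ -6710 J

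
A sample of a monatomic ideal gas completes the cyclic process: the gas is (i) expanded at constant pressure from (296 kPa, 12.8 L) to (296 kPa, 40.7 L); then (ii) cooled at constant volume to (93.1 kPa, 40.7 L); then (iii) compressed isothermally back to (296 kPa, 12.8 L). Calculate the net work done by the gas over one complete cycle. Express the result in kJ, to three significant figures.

Leg (i): W = PΔV = (296)(40.7 − 12.8) = 8258 J.
Leg (ii): W = 0.
Leg (iii): W = PᵢVᵢ ln(V_f/Vᵢ) = (3789) ln(12.8/40.7) = -4383 J.
W_net = 8258 − 4383 = 3875 J.

W_net ≈ 3.88 kJ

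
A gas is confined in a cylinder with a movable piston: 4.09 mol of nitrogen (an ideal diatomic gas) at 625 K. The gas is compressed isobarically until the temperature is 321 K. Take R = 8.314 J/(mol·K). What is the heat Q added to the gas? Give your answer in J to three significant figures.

Q ≈ -36200 J

Isobaric: W = nRΔT = (4.09)(8.314)(-304) = -10337 J.
ΔU = nCᵥΔT with Cᵥ = 5R/2: ΔU = (4.09)(20.79)(-304) = -25843 J.
Q = ΔU + W = -25843 − 10337 = -36181 J.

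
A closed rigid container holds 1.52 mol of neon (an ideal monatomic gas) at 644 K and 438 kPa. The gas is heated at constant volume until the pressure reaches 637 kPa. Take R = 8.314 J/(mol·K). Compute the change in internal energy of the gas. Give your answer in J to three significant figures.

ΔU ≈ 5550 J

Constant volume ⇒ W = 0, so Q = ΔU = nCᵥΔT with Cᵥ = 3R/2 = 12.47 J/(mol·K).
At constant V, T₂/T₁ = P₂/P₁ ⇒ ΔT = T₁(P₂/P₁ − 1) = 644·(637/438 − 1) = 292.6 K.
ΔU = (1.52)(12.47)(292.6) = 5546 J.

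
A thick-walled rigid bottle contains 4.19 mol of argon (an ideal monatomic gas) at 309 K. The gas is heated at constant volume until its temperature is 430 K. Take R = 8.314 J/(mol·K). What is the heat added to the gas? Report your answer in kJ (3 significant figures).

Q ≈ 6.32 kJ

Constant volume ⇒ W = 0, so Q = ΔU = nCᵥΔT with Cᵥ = 3R/2 = 12.47 J/(mol·K).
ΔU = (4.19)(12.47)(430 − 309) = 6323 J.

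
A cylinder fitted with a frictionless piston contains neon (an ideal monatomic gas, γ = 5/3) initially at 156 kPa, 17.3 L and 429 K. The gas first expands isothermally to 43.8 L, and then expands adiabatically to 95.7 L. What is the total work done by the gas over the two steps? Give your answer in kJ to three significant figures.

W_total ≈ 4.15 kJ

Step 1 (isothermal): W = P₁V₁ ln(V₂/V₁) = (2699) ln(43.8/17.3) = 2507 J.
After step 1: P = 61.62 kPa, V = 43.8 L, T = 429 K.
Step 2 (adiabatic): W = (P₁V₁ − P₂V₂)/(γ−1) = (2699 − 1603)/0.667 = 1644 J.
W_total = 2507 + 1644 = 4151 J.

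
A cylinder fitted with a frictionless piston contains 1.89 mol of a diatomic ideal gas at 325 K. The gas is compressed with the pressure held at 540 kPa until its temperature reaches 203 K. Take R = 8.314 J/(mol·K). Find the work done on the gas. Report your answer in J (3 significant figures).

W ≈ 1920 J

Isobaric: W = P ΔV = nR ΔT.
W = (1.89)(8.314)(203 − 325) = -1917 J.
Work on gas = −W_by = 1917 J.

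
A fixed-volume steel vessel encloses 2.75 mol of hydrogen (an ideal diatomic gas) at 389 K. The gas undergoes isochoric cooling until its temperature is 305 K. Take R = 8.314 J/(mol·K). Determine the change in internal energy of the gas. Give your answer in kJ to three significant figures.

Constant volume ⇒ W = 0, so Q = ΔU = nCᵥΔT with Cᵥ = 5R/2 = 20.79 J/(mol·K).
ΔU = (2.75)(20.79)(305 − 389) = -4801 J.

ΔU ≈ -4.80 kJ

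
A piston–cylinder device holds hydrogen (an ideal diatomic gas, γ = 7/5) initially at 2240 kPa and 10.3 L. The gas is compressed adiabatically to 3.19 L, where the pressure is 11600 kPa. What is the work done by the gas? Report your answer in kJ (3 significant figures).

Adiabatic: W = (P₁V₁ − P₂V₂)/(γ − 1) with γ = 7/5.
P₁V₁ = 23072 J, P₂V₂ = 37004 J.
W = (23072 − 37004) / 0.4 = -34830 J.

W ≈ -34.8 kJ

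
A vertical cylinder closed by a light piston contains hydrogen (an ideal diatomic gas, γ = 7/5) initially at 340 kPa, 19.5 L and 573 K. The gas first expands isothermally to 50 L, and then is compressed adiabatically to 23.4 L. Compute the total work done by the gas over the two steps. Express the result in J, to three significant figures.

Step 1 (isothermal): W = P₁V₁ ln(V₂/V₁) = (6630) ln(50/19.5) = 6243 J.
After step 1: P = 132.6 kPa, V = 50 L, T = 573 K.
Step 2 (adiabatic): W = (P₁V₁ − P₂V₂)/(γ−1) = (6630 − 8983)/0.4 = -5882 J.
W_total = 6243 − 5882 = 360.7 J.

W_total ≈ 361 J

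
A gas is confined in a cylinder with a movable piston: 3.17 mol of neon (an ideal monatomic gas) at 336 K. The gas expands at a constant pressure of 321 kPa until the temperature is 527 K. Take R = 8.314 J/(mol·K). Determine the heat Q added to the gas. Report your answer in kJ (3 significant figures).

Q ≈ 12.6 kJ

Isobaric: W = nRΔT = (3.17)(8.314)(191) = 5034 J.
ΔU = nCᵥΔT with Cᵥ = 3R/2: ΔU = (3.17)(12.47)(191) = 7551 J.
Q = ΔU + W = 7551 + 5034 = 12585 J.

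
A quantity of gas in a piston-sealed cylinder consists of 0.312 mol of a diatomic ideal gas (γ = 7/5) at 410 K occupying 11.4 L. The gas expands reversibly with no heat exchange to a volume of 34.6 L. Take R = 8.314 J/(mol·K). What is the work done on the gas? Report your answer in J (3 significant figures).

W ≈ -953 J

Adiabatic: TV^(γ−1) = const with γ = 7/5.
T₂ = T₁ (V₁/V₂)^(γ−1) = 410 × (11.4/34.6)^0.4 = 410 × 0.6414 = 263 K.
W_by = nCᵥ(T₁ − T₂) = (0.312)(20.79)(410 − 263) = 953.4 J.
Work on gas = −W_by = -953.4 J.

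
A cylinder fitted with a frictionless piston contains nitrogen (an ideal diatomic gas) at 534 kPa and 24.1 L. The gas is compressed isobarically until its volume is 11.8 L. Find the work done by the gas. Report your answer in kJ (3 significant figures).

Isobaric: W = P ΔV.
W = (534 kPa)(11.8 − 24.1 L) = (534)(-12.3) = -6568 J.

W ≈ -6.57 kJ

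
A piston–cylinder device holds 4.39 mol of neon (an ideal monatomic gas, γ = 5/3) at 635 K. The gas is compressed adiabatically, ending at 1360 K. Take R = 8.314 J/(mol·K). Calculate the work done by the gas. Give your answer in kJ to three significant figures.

W ≈ -39.7 kJ

Adiabatic ⇒ Q = 0, so W_by = −ΔU = nCᵥ(T₁ − T₂).
Cᵥ = 3R/2 = 12.47 J/(mol·K).
W = (4.39)(12.47)(635 − 1360) = -39692 J.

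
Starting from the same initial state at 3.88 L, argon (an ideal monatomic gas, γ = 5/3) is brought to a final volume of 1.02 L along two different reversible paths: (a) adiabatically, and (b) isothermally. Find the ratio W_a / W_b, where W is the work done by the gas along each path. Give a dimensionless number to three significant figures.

W_a / W_b ≈ 1.61

Path (a) adiabatic: W = P₁V₁(1 − (V₁/V₂)^(γ−1))/(γ−1) → W_a/(P₁V₁) = -2.155.
Path (b) isothermal: W = P₁V₁ ln(V₂/V₁) → W_b/(P₁V₁) = -1.336.
W_a / W_b = -2.155 / -1.336 = 1.613.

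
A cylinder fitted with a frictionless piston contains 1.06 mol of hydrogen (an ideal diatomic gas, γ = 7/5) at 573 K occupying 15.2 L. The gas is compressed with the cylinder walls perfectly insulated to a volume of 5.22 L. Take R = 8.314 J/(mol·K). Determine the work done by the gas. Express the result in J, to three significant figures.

Adiabatic: TV^(γ−1) = const with γ = 7/5.
T₂ = T₁ (V₁/V₂)^(γ−1) = 573 × (15.2/5.22)^0.4 = 573 × 1.533 = 878.7 K.
W_by = nCᵥ(T₁ − T₂) = (1.06)(20.79)(573 − 878.7) = -6734 J.

W ≈ -6730 J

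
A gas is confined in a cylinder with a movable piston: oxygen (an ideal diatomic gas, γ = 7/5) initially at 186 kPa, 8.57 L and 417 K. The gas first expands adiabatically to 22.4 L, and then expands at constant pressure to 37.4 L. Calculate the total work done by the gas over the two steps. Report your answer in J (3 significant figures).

W_total ≈ 2000 J

Step 1 (adiabatic): W = (P₁V₁ − P₂V₂)/(γ−1) = (1594 − 1085)/0.4 = 1272 J.
After step 1: P = 48.46 kPa, V = 22.4 L, T = 283.9 K.
Step 2 (isobaric): W = PΔV = (48.46 kPa)(37.4 − 22.4 L) = 726.8 J.
W_total = 1272 + 726.8 = 1998 J.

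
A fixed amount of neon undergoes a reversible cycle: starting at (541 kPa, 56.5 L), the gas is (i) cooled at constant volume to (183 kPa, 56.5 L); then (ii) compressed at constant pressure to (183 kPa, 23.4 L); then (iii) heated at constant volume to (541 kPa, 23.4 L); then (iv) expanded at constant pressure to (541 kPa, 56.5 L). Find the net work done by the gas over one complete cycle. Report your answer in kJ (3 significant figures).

Constant-volume legs do no work.
W(ii) = (183)(23.4 − 56.5) = -6057 J; W(iv) = (541)(56.5 − 23.4) = 17907 J.
W_net = -6057 + 17907 = 11850 J (the clockwise enclosed area).

W_net ≈ 11.8 kJ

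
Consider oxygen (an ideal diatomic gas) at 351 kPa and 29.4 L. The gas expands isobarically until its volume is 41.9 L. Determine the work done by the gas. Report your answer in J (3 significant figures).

W ≈ 4390 J

Isobaric: W = P ΔV.
W = (351 kPa)(41.9 − 29.4 L) = (351)(12.5) = 4388 J.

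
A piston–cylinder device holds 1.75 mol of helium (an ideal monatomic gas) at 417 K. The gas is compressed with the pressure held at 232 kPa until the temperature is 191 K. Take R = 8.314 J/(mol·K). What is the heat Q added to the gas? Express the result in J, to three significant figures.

Isobaric: W = nRΔT = (1.75)(8.314)(-226) = -3288 J.
ΔU = nCᵥΔT with Cᵥ = 3R/2: ΔU = (1.75)(12.47)(-226) = -4932 J.
Q = ΔU + W = -4932 − 3288 = -8220 J.

Q ≈ -8220 J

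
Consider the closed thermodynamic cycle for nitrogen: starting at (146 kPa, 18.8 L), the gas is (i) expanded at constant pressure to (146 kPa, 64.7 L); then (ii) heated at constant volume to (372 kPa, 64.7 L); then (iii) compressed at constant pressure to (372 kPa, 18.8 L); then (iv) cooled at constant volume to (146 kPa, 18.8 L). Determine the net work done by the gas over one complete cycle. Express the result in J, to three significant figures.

Constant-volume legs do no work.
W(i) = (146)(64.7 − 18.8) = 6701 J; W(iii) = (372)(18.8 − 64.7) = -17075 J.
W_net = 6701 − 17075 = -10373 J (the counter-clockwise enclosed area).

W_net ≈ -10400 J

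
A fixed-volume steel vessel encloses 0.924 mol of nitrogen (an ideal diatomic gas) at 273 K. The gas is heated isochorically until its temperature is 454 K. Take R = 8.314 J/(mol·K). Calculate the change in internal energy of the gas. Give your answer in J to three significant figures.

Constant volume ⇒ W = 0, so Q = ΔU = nCᵥΔT with Cᵥ = 5R/2 = 20.79 J/(mol·K).
ΔU = (0.924)(20.79)(454 − 273) = 3476 J.

ΔU ≈ 3480 J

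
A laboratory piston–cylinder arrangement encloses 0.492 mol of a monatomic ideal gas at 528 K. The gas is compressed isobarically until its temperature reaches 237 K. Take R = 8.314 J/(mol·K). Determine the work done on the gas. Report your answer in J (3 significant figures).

W ≈ 1190 J

Isobaric: W = P ΔV = nR ΔT.
W = (0.492)(8.314)(237 − 528) = -1190 J.
Work on gas = −W_by = 1190 J.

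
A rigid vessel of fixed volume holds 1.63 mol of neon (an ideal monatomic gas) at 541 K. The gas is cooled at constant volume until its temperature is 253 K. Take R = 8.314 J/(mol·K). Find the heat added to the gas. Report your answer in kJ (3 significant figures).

Q ≈ -5.85 kJ

Constant volume ⇒ W = 0, so Q = ΔU = nCᵥΔT with Cᵥ = 3R/2 = 12.47 J/(mol·K).
ΔU = (1.63)(12.47)(253 − 541) = -5854 J.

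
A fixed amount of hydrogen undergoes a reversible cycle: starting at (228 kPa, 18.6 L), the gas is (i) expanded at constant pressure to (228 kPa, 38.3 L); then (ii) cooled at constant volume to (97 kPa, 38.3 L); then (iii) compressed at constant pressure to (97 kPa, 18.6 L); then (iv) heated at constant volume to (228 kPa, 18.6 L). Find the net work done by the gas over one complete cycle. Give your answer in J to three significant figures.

Constant-volume legs do no work.
W(i) = (228)(38.3 − 18.6) = 4492 J; W(iii) = (97)(18.6 − 38.3) = -1911 J.
W_net = 4492 − 1911 = 2581 J (the clockwise enclosed area).

W_net ≈ 2580 J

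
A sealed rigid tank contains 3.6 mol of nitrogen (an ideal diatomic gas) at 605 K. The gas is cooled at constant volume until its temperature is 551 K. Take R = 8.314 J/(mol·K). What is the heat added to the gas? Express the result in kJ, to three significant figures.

Q ≈ -4.04 kJ

Constant volume ⇒ W = 0, so Q = ΔU = nCᵥΔT with Cᵥ = 5R/2 = 20.79 J/(mol·K).
ΔU = (3.6)(20.79)(551 − 605) = -4041 J.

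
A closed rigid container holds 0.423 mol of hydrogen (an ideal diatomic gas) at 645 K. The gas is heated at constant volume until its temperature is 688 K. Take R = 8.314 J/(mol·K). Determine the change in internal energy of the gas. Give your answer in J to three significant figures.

Constant volume ⇒ W = 0, so Q = ΔU = nCᵥΔT with Cᵥ = 5R/2 = 20.79 J/(mol·K).
ΔU = (0.423)(20.79)(688 − 645) = 378.1 J.

ΔU ≈ 378 J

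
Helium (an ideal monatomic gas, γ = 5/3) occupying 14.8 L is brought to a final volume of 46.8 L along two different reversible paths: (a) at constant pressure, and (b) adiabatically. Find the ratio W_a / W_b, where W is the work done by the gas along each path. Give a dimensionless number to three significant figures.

Path (a) isobaric: W = P₁(V₂ − V₁) → W_a/(P₁V₁) = 2.162.
Path (b) adiabatic: W = P₁V₁(1 − (V₁/V₂)^(γ−1))/(γ−1) → W_b/(P₁V₁) = 0.8037.
W_a / W_b = 2.162 / 0.8037 = 2.69.

W_a / W_b ≈ 2.69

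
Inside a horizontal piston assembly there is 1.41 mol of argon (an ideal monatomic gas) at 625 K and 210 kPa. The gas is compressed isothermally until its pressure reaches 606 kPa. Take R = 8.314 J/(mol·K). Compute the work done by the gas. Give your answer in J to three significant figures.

W ≈ -7760 J

Isothermal process: W = nRT ln(V₂/V₁) = nRT ln(P₁/P₂).
W = (1.41)(8.314)(625) × ln(210/606)
  = 7327 × ln(0.3465) = 7327 × -1.06
W_by_gas = -7765 J.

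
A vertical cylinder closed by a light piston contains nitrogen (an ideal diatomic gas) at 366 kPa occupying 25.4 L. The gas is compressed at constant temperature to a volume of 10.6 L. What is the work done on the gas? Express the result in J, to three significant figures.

Isothermal: W = nRT ln(V₂/V₁) = P₁V₁ ln(V₂/V₁).
P₁V₁ = (366 kPa)(25.4 L) = 9296 J.
W = 9296 × ln(10.6/25.4) = 9296 × -0.8739
W_by_gas = -8124 J; work on gas = −W_by = 8124 J.

W ≈ 8120 J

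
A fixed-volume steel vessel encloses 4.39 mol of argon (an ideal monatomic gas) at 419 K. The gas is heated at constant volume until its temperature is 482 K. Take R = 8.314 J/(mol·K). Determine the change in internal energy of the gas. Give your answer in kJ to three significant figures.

Constant volume ⇒ W = 0, so Q = ΔU = nCᵥΔT with Cᵥ = 3R/2 = 12.47 J/(mol·K).
ΔU = (4.39)(12.47)(482 − 419) = 3449 J.

ΔU ≈ 3.45 kJ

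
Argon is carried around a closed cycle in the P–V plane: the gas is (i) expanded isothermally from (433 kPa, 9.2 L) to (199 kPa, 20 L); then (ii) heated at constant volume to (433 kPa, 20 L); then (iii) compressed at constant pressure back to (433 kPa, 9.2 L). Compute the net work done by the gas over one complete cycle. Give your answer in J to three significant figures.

W_net ≈ -1580 J

Leg (i): W = PᵢVᵢ ln(V_f/Vᵢ) = (3984) ln(20/9.2) = 3093 J.
Leg (ii): W = 0.
Leg (iii): W = PΔV = (433)(9.2 − 20) = -4676 J.
W_net = 3093 − 4676 = -1583 J.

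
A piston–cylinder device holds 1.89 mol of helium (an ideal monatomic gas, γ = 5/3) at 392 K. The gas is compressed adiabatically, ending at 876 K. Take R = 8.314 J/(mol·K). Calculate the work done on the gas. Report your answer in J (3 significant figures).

Adiabatic ⇒ Q = 0, so W_by = −ΔU = nCᵥ(T₁ − T₂).
Cᵥ = 3R/2 = 12.47 J/(mol·K).
W = (1.89)(12.47)(392 − 876) = -11408 J.
Work on gas = −W_by = 11408 J.

W ≈ 11400 J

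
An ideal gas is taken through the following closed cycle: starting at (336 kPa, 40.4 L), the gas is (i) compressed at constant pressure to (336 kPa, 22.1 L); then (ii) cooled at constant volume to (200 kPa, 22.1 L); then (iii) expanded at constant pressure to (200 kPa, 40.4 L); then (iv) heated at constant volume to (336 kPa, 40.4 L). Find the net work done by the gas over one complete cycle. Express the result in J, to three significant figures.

Constant-volume legs do no work.
W(i) = (336)(22.1 − 40.4) = -6149 J; W(iii) = (200)(40.4 − 22.1) = 3660 J.
W_net = -6149 + 3660 = -2489 J (the counter-clockwise enclosed area).

W_net ≈ -2490 J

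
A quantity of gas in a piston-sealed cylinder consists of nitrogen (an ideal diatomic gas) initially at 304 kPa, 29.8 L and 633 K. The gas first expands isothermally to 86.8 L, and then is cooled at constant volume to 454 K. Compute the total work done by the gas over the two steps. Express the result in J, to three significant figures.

W_total ≈ 9690 J

Step 1 (isothermal): W = P₁V₁ ln(V₂/V₁) = (9059) ln(86.8/29.8) = 9685 J.
Step 2 (isochoric): W = 0 (constant volume).
W_total = 9685 + 0 = 9685 J.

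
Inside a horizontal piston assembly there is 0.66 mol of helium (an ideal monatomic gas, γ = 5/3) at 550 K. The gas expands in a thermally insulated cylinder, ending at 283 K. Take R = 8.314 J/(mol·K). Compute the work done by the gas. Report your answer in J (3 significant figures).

W ≈ 2200 J

Adiabatic ⇒ Q = 0, so W_by = −ΔU = nCᵥ(T₁ − T₂).
Cᵥ = 3R/2 = 12.47 J/(mol·K).
W = (0.66)(12.47)(550 − 283) = 2198 J.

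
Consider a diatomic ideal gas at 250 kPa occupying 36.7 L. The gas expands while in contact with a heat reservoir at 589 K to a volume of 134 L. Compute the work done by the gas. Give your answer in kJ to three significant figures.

Isothermal: W = nRT ln(V₂/V₁) = P₁V₁ ln(V₂/V₁).
P₁V₁ = (250 kPa)(36.7 L) = 9175 J.
W = 9175 × ln(134/36.7) = 9175 × 1.295
W_by_gas = 11882 J.

W ≈ 11.9 kJ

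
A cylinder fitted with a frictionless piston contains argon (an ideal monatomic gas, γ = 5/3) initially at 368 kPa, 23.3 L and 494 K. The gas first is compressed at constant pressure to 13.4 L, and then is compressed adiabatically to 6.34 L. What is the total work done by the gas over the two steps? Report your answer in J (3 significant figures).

Step 1 (isobaric): W = PΔV = (368 kPa)(13.4 − 23.3 L) = -3643 J.
After step 1: P = 368 kPa, V = 13.4 L, T = 284.1 K.
Step 2 (adiabatic): W = (P₁V₁ − P₂V₂)/(γ−1) = (4931 − 8121)/0.667 = -4785 J.
W_total = -3643 − 4785 = -8428 J.

W_total ≈ -8430 J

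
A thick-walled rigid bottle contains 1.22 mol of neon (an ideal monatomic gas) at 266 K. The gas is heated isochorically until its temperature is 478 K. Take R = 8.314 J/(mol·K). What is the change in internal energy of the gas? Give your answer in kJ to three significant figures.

Constant volume ⇒ W = 0, so Q = ΔU = nCᵥΔT with Cᵥ = 3R/2 = 12.47 J/(mol·K).
ΔU = (1.22)(12.47)(478 − 266) = 3225 J.

ΔU ≈ 3.23 kJ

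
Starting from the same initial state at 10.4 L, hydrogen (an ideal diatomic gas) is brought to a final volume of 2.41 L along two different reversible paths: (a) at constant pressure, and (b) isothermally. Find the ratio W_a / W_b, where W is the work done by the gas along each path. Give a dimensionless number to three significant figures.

Path (a) isobaric: W = P₁(V₂ − V₁) → W_a/(P₁V₁) = -0.7683.
Path (b) isothermal: W = P₁V₁ ln(V₂/V₁) → W_b/(P₁V₁) = -1.462.
W_a / W_b = -0.7683 / -1.462 = 0.5254.

W_a / W_b ≈ 0.525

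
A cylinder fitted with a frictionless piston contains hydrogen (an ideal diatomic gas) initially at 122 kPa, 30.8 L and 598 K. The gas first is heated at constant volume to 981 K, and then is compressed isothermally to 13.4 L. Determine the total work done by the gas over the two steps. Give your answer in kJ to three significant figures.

W_total ≈ -5.13 kJ

Step 1 (isochoric): W = 0 (constant volume).
After step 1: P = 200.1 kPa (V unchanged).
Step 2 (isothermal): W = P₁V₁ ln(V₂/V₁) = (6164) ln(13.4/30.8) = -5130 J.
W_total = 0 − 5130 = -5130 J.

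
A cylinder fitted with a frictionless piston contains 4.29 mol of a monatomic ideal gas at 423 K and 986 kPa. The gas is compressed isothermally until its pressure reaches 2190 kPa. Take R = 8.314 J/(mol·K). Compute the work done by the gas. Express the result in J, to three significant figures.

W ≈ -12000 J

Isothermal process: W = nRT ln(V₂/V₁) = nRT ln(P₁/P₂).
W = (4.29)(8.314)(423) × ln(986/2190)
  = 15087 × ln(0.4502) = 15087 × -0.798
W_by_gas = -12040 J.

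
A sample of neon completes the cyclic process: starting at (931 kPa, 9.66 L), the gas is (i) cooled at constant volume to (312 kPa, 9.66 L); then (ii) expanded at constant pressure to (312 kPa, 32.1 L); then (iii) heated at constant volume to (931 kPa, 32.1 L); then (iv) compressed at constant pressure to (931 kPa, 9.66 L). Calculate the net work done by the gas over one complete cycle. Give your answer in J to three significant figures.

Constant-volume legs do no work.
W(ii) = (312)(32.1 − 9.66) = 7001 J; W(iv) = (931)(9.66 − 32.1) = -20892 J.
W_net = 7001 − 20892 = -13890 J (the counter-clockwise enclosed area).

W_net ≈ -13900 J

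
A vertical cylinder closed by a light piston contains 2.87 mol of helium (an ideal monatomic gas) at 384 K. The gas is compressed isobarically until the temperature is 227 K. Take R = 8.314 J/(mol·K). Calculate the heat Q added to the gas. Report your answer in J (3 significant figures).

Isobaric: W = nRΔT = (2.87)(8.314)(-157) = -3746 J.
ΔU = nCᵥΔT with Cᵥ = 3R/2: ΔU = (2.87)(12.47)(-157) = -5619 J.
Q = ΔU + W = -5619 − 3746 = -9366 J.

Q ≈ -9370 J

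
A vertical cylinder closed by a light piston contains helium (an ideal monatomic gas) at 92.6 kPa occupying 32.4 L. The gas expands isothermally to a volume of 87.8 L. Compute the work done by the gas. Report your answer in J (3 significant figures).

Isothermal: W = nRT ln(V₂/V₁) = P₁V₁ ln(V₂/V₁).
P₁V₁ = (92.6 kPa)(32.4 L) = 3000 J.
W = 3000 × ln(87.8/32.4) = 3000 × 0.9969
W_by_gas = 2991 J.

W ≈ 2990 J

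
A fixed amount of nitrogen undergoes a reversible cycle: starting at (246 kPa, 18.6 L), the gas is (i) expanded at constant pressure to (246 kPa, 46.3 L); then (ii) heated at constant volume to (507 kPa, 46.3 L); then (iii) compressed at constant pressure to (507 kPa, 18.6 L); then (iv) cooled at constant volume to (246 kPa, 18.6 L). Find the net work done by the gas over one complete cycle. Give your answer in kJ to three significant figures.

Constant-volume legs do no work.
W(i) = (246)(46.3 − 18.6) = 6814 J; W(iii) = (507)(18.6 − 46.3) = -14044 J.
W_net = 6814 − 14044 = -7230 J (the counter-clockwise enclosed area).

W_net ≈ -7.23 kJ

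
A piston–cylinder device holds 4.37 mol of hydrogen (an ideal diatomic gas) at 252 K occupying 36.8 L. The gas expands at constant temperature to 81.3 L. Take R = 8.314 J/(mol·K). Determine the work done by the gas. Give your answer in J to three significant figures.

Isothermal: W = nRT ln(V₂/V₁).
W = (4.37)(8.314)(252) × ln(81.3/36.8)
  = 9156 × 0.7926
W_by_gas = 7257 J.

W ≈ 7260 J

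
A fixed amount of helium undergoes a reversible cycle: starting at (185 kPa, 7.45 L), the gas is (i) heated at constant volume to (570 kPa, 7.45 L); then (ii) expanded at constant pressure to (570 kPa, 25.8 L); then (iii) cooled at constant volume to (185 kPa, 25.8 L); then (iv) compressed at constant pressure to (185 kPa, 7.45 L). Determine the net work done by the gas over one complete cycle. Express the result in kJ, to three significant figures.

W_net ≈ 7.06 kJ

Constant-volume legs do no work.
W(ii) = (570)(25.8 − 7.45) = 10460 J; W(iv) = (185)(7.45 − 25.8) = -3395 J.
W_net = 10460 − 3395 = 7065 J (the clockwise enclosed area).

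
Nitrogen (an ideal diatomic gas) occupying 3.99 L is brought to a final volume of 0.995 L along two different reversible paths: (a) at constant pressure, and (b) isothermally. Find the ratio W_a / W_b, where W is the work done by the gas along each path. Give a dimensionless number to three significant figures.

Path (a) isobaric: W = P₁(V₂ − V₁) → W_a/(P₁V₁) = -0.7506.
Path (b) isothermal: W = P₁V₁ ln(V₂/V₁) → W_b/(P₁V₁) = -1.389.
W_a / W_b = -0.7506 / -1.389 = 0.5405.

W_a / W_b ≈ 0.540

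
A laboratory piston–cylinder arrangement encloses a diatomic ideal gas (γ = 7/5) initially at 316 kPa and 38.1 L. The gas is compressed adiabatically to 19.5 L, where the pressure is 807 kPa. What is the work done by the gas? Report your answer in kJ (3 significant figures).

Adiabatic: W = (P₁V₁ − P₂V₂)/(γ − 1) with γ = 7/5.
P₁V₁ = 12040 J, P₂V₂ = 15736 J.
W = (12040 − 15736) / 0.4 = -9242 J.

W ≈ -9.24 kJ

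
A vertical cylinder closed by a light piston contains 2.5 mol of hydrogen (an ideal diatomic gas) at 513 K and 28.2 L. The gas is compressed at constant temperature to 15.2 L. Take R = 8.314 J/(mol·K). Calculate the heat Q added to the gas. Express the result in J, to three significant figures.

Isothermal ⇒ ΔU = 0, so Q = W = nRT ln(V₂/V₁).
Q = (2.5)(8.314)(513) ln(15.2/28.2) = 10663 × -0.618 = -6590 J.

Q ≈ -6590 J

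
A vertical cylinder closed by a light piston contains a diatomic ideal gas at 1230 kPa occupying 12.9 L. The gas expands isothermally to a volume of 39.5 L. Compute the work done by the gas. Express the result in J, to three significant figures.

W ≈ 17800 J

Isothermal: W = nRT ln(V₂/V₁) = P₁V₁ ln(V₂/V₁).
P₁V₁ = (1230 kPa)(12.9 L) = 15867 J.
W = 15867 × ln(39.5/12.9) = 15867 × 1.119
W_by_gas = 17756 J.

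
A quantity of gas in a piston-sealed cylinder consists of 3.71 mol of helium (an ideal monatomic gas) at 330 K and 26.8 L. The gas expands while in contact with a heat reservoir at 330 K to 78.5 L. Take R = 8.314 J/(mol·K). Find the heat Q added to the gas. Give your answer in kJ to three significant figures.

Isothermal ⇒ ΔU = 0, so Q = W = nRT ln(V₂/V₁).
Q = (3.71)(8.314)(330) ln(78.5/26.8) = 10179 × 1.075 = 10939 J.

Q ≈ 10.9 kJ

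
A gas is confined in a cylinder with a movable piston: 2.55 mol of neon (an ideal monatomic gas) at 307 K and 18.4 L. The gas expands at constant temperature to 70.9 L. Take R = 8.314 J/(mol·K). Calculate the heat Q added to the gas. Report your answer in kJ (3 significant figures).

Isothermal ⇒ ΔU = 0, so Q = W = nRT ln(V₂/V₁).
Q = (2.55)(8.314)(307) ln(70.9/18.4) = 6509 × 1.349 = 8780 J.

Q ≈ 8.78 kJ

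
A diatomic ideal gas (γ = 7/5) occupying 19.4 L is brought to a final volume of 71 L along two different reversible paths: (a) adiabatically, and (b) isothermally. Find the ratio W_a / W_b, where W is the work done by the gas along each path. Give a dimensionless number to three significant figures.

Path (a) adiabatic: W = P₁V₁(1 − (V₁/V₂)^(γ−1))/(γ−1) → W_a/(P₁V₁) = 1.012.
Path (b) isothermal: W = P₁V₁ ln(V₂/V₁) → W_b/(P₁V₁) = 1.297.
W_a / W_b = 1.012 / 1.297 = 0.7801.

W_a / W_b ≈ 0.780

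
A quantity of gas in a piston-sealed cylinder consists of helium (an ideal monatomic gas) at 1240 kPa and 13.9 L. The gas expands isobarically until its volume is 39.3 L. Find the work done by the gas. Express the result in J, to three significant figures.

Isobaric: W = P ΔV.
W = (1240 kPa)(39.3 − 13.9 L) = (1240)(25.4) = 31496 J.

W ≈ 31500 J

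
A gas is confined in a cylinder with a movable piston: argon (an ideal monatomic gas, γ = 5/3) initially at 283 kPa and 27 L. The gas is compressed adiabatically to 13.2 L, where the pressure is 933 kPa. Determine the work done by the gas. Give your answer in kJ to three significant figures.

W ≈ -7.01 kJ

Adiabatic: W = (P₁V₁ − P₂V₂)/(γ − 1) with γ = 5/3.
P₁V₁ = 7641 J, P₂V₂ = 12316 J.
W = (7641 − 12316) / 0.6667 = -7012 J.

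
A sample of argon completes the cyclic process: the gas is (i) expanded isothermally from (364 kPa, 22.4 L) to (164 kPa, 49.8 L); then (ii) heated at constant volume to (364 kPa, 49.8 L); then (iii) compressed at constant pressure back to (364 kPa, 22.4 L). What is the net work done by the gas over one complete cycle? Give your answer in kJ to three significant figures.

Leg (i): W = PᵢVᵢ ln(V_f/Vᵢ) = (8154) ln(49.8/22.4) = 6514 J.
Leg (ii): W = 0.
Leg (iii): W = PΔV = (364)(22.4 − 49.8) = -9974 J.
W_net = 6514 − 9974 = -3459 J.

W_net ≈ -3.46 kJ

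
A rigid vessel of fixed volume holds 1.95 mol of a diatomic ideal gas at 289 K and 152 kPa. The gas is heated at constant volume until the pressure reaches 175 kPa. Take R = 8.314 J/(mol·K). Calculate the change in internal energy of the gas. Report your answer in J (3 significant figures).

Constant volume ⇒ W = 0, so Q = ΔU = nCᵥΔT with Cᵥ = 5R/2 = 20.79 J/(mol·K).
At constant V, T₂/T₁ = P₂/P₁ ⇒ ΔT = T₁(P₂/P₁ − 1) = 289·(175/152 − 1) = 43.73 K.
ΔU = (1.95)(20.79)(43.73) = 1772 J.

ΔU ≈ 1770 J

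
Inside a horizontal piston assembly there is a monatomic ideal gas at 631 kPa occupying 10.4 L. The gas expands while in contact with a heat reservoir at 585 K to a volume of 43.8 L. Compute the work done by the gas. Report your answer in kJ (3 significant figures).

Isothermal: W = nRT ln(V₂/V₁) = P₁V₁ ln(V₂/V₁).
P₁V₁ = (631 kPa)(10.4 L) = 6562 J.
W = 6562 × ln(43.8/10.4) = 6562 × 1.438
W_by_gas = 9436 J.

W ≈ 9.44 kJ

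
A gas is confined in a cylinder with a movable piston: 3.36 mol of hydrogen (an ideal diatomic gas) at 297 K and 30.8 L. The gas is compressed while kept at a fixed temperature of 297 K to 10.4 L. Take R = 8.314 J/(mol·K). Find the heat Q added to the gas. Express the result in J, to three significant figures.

Q ≈ -9010 J

Isothermal ⇒ ΔU = 0, so Q = W = nRT ln(V₂/V₁).
Q = (3.36)(8.314)(297) ln(10.4/30.8) = 8297 × -1.086 = -9008 J.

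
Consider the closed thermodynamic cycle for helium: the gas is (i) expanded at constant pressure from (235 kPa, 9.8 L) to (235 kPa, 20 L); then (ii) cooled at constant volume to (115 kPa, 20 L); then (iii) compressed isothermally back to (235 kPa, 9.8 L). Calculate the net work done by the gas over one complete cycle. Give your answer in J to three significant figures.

W_net ≈ 756 J

Leg (i): W = PΔV = (235)(20 − 9.8) = 2397 J.
Leg (ii): W = 0.
Leg (iii): W = PᵢVᵢ ln(V_f/Vᵢ) = (2300) ln(9.8/20) = -1641 J.
W_net = 2397 − 1641 = 756.3 J.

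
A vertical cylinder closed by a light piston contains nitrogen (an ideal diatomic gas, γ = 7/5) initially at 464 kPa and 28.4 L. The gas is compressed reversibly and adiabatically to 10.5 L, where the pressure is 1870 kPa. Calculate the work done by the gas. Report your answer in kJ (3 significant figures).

W ≈ -16.1 kJ

Adiabatic: W = (P₁V₁ − P₂V₂)/(γ − 1) with γ = 7/5.
P₁V₁ = 13178 J, P₂V₂ = 19635 J.
W = (13178 − 19635) / 0.4 = -16144 J.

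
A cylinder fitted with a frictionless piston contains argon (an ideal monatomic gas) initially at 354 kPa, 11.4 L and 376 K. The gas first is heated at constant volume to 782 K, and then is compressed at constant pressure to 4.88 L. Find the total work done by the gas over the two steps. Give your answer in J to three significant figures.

Step 1 (isochoric): W = 0 (constant volume).
After step 1: P = 736.2 kPa (V unchanged).
Step 2 (isobaric): W = PΔV = (736.2 kPa)(4.88 − 11.4 L) = -4800 J.
W_total = 0 − 4800 = -4800 J.

W_total ≈ -4800 J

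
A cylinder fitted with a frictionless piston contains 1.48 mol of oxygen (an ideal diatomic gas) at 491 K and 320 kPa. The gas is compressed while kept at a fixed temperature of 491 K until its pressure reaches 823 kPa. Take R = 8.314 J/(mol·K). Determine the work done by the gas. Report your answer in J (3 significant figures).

Isothermal process: W = nRT ln(V₂/V₁) = nRT ln(P₁/P₂).
W = (1.48)(8.314)(491) × ln(320/823)
  = 6042 × ln(0.3888) = 6042 × -0.9446
W_by_gas = -5707 J.

W ≈ -5710 J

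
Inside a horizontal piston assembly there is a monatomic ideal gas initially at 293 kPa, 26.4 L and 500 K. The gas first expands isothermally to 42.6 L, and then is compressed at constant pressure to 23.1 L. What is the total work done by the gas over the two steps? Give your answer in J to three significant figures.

Step 1 (isothermal): W = P₁V₁ ln(V₂/V₁) = (7735) ln(42.6/26.4) = 3701 J.
After step 1: P = 181.6 kPa, V = 42.6 L, T = 500 K.
Step 2 (isobaric): W = PΔV = (181.6 kPa)(23.1 − 42.6 L) = -3541 J.
W_total = 3701 − 3541 = 160.5 J.

W_total ≈ 160 J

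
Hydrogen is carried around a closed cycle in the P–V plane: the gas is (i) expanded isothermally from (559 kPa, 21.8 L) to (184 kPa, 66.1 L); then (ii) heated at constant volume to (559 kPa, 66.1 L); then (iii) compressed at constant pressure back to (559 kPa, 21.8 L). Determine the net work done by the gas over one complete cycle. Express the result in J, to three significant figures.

Leg (i): W = PᵢVᵢ ln(V_f/Vᵢ) = (12186) ln(66.1/21.8) = 13518 J.
Leg (ii): W = 0.
Leg (iii): W = PΔV = (559)(21.8 − 66.1) = -24764 J.
W_net = 13518 − 24764 = -11246 J.

W_net ≈ -11200 J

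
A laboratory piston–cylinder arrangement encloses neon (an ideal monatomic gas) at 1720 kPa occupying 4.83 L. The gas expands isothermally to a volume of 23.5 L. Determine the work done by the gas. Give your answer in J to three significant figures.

Isothermal: W = nRT ln(V₂/V₁) = P₁V₁ ln(V₂/V₁).
P₁V₁ = (1720 kPa)(4.83 L) = 8308 J.
W = 8308 × ln(23.5/4.83) = 8308 × 1.582
W_by_gas = 13144 J.

W ≈ 13100 J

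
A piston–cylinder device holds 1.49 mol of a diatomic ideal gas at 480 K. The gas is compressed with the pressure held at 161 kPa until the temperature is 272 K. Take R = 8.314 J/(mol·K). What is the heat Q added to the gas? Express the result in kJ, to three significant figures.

Q ≈ -9.02 kJ

Isobaric: W = nRΔT = (1.49)(8.314)(-208) = -2577 J.
ΔU = nCᵥΔT with Cᵥ = 5R/2: ΔU = (1.49)(20.79)(-208) = -6442 J.
Q = ΔU + W = -6442 − 2577 = -9018 J.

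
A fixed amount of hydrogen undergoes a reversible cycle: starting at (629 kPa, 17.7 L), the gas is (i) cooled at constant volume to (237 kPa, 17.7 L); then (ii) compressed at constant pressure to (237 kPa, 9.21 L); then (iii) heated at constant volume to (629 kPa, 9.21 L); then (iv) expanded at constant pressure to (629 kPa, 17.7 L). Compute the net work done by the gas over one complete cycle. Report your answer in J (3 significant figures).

W_net ≈ 3330 J

Constant-volume legs do no work.
W(ii) = (237)(9.21 − 17.7) = -2012 J; W(iv) = (629)(17.7 − 9.21) = 5340 J.
W_net = -2012 + 5340 = 3328 J (the clockwise enclosed area).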